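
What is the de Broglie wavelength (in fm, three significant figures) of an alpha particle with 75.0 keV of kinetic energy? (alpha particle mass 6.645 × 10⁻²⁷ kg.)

λ = 52.4 fm

KE = 75.0 keV = 1.202 × 10⁻¹⁴ J.
p = √(2mKE) = √(2 × 6.645 × 10⁻²⁷ × 1.202 × 10⁻¹⁴) = 1.264 × 10⁻²⁰ kg·m/s.
λ = h/p = 6.626 × 10⁻³⁴ / 1.264 × 10⁻²⁰ = 5.24 × 10⁻¹⁴ m = 52.4 fm.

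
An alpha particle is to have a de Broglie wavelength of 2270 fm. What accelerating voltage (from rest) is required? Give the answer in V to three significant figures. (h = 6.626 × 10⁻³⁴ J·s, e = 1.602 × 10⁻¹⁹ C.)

V = 20.0 V

p = h/λ = 6.626 × 10⁻³⁴ / 2.270 × 10⁻¹² = 2.919 × 10⁻²² kg·m/s.
KE = p²/(2m) = 6.411 × 10⁻¹⁸ J.
V = KE/2e = 6.411 × 10⁻¹⁸ / (2 × 1.602 × 10⁻¹⁹) = 20.0 V.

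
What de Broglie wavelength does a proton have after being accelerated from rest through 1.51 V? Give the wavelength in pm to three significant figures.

λ = 23.3 pm

KE = eV = 1.602 × 10⁻¹⁹ × 1.510 = 2.419 × 10⁻¹⁹ J.
p = √(2mKE) = √(2 × 1.673 × 10⁻²⁷ × 2.419 × 10⁻¹⁹) = 2.845 × 10⁻²³ kg·m/s.
λ = h/p = 6.626 × 10⁻³⁴ / 2.845 × 10⁻²³ = 2.33 × 10⁻¹¹ m = 23.3 pm.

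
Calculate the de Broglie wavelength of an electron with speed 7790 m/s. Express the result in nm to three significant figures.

λ = 93.4 nm

p = mv = 9.109 × 10⁻³¹ × 7790 = 7.096 × 10⁻²⁷ kg·m/s.
λ = h/p = 6.626 × 10⁻³⁴ / 7.096 × 10⁻²⁷ = 9.34 × 10⁻⁸ m = 93.4 nm.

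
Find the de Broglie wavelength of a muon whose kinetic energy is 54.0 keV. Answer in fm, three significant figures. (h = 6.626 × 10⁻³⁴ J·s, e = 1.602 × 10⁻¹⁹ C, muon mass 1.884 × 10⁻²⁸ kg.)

KE = 54.0 keV = 8.651 × 10⁻¹⁵ J.
p = √(2mKE) = √(2 × 1.884 × 10⁻²⁸ × 8.651 × 10⁻¹⁵) = 1.805 × 10⁻²¹ kg·m/s.
λ = h/p = 6.626 × 10⁻³⁴ / 1.805 × 10⁻²¹ = 3.67 × 10⁻¹³ m = 367 fm.

λ = 367 fm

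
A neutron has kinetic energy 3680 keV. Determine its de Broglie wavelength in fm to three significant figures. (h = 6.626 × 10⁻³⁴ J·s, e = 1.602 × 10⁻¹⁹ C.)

λ = 14.9 fm

KE = 3680 keV = 5.895 × 10⁻¹³ J.
p = √(2mKE) = √(2 × 1.675 × 10⁻²⁷ × 5.895 × 10⁻¹³) = 4.444 × 10⁻²⁰ kg·m/s.
λ = h/p = 6.626 × 10⁻³⁴ / 4.444 × 10⁻²⁰ = 1.49 × 10⁻¹⁴ m = 14.9 fm.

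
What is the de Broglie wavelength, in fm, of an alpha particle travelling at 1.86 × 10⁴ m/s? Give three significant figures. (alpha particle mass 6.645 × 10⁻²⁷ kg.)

p = mv = 6.645 × 10⁻²⁷ × 1.86 × 10⁴ = 1.236 × 10⁻²² kg·m/s.
λ = h/p = 6.626 × 10⁻³⁴ / 1.236 × 10⁻²² = 5.36 × 10⁻¹² m = 5360 fm.

λ = 5360 fm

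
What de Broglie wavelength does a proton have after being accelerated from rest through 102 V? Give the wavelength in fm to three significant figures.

KE = eV = 1.602 × 10⁻¹⁹ × 102.0 = 1.634 × 10⁻¹⁷ J.
p = √(2mKE) = √(2 × 1.673 × 10⁻²⁷ × 1.634 × 10⁻¹⁷) = 2.338 × 10⁻²² kg·m/s.
λ = h/p = 6.626 × 10⁻³⁴ / 2.338 × 10⁻²² = 2.83 × 10⁻¹² m = 2830 fm.

λ = 2830 fm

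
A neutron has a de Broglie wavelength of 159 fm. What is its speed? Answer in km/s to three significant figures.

p = h/λ = 6.626 × 10⁻³⁴ / 1.590 × 10⁻¹³ = 4.167 × 10⁻²¹ kg·m/s.
v = p/m = 4.167 × 10⁻²¹ / 1.675 × 10⁻²⁷ = 2.49 × 10⁶ m/s = 2490 km/s.

v = 2490 km/s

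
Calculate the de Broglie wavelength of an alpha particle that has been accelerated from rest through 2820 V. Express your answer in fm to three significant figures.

λ = 191 fm

KE = 2eV = 2 × 1.602 × 10⁻¹⁹ × 2820 = 9.035 × 10⁻¹⁶ J.
p = √(2mKE) = √(2 × 6.645 × 10⁻²⁷ × 9.035 × 10⁻¹⁶) = 3.465 × 10⁻²¹ kg·m/s.
λ = h/p = 6.626 × 10⁻³⁴ / 3.465 × 10⁻²¹ = 1.91 × 10⁻¹³ m = 191 fm.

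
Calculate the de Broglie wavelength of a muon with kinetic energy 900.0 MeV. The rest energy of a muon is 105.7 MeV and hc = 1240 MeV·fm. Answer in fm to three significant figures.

λ = 1.24 fm

Total energy E = KE + m₀c² = 900.0 + 105.7 = 1005.7 MeV.
(pc)² = E² − (m₀c²)² = (1005.7)² − (105.7)² = 1.000 × 10⁶ MeV², so pc = 1000 MeV.
λ = hc/(pc) = 1240 MeV·fm / 1000 MeV = 1.24 fm.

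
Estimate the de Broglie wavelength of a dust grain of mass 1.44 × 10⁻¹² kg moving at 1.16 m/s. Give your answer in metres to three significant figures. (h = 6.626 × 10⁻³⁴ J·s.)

p = mv = 1.44 × 10⁻¹² × 1.16 = 1.670 × 10⁻¹² kg·m/s.
λ = h/p = 6.626 × 10⁻³⁴ / 1.670 × 10⁻¹² = 3.97 × 10⁻²² m.

λ = 3.97 × 10⁻²² m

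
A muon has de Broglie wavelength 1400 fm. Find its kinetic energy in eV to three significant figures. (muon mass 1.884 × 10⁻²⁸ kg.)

KE = 3710 eV

p = h/λ = 6.626 × 10⁻³⁴ / 1.400 × 10⁻¹² = 4.733 × 10⁻²² kg·m/s.
KE = p²/(2m) = (4.733 × 10⁻²²)² / (2 × 1.884 × 10⁻²⁸) = 5.945 × 10⁻¹⁶ J = 3710 eV.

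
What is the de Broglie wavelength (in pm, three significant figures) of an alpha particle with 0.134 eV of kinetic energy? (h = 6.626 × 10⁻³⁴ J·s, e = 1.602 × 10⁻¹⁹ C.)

λ = 39.2 pm

KE = 0.134 eV = 2.147 × 10⁻²⁰ J.
p = √(2mKE) = √(2 × 6.645 × 10⁻²⁷ × 2.147 × 10⁻²⁰) = 1.689 × 10⁻²³ kg·m/s.
λ = h/p = 6.626 × 10⁻³⁴ / 1.689 × 10⁻²³ = 3.92 × 10⁻¹¹ m = 39.2 pm.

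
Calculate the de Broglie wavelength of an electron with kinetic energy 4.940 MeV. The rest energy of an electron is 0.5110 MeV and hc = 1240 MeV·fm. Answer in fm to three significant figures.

λ = 228 fm

Total energy E = KE + m₀c² = 4.940 + 0.5110 = 5.4510 MeV.
(pc)² = E² − (m₀c²)² = (5.4510)² − (0.5110)² = 29.45 MeV², so pc = 5.427 MeV.
λ = hc/(pc) = 1240 MeV·fm / 5.427 MeV = 228 fm.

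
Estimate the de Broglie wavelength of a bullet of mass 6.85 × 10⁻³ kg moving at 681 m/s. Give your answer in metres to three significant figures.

p = mv = 6.85 × 10⁻³ × 681 = 4.665 kg·m/s.
λ = h/p = 6.626 × 10⁻³⁴ / 4.665 = 1.42 × 10⁻³⁴ m.

λ = 1.42 × 10⁻³⁴ m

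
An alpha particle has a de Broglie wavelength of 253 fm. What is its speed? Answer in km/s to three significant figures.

p = h/λ = 6.626 × 10⁻³⁴ / 2.530 × 10⁻¹³ = 2.619 × 10⁻²¹ kg·m/s.
v = p/m = 2.619 × 10⁻²¹ / 6.645 × 10⁻²⁷ = 3.94 × 10⁵ m/s = 394 km/s.

v = 394 km/s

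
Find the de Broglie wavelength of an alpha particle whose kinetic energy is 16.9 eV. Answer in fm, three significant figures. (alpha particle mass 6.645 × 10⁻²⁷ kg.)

KE = 16.9 eV = 2.707 × 10⁻¹⁸ J.
p = √(2mKE) = √(2 × 6.645 × 10⁻²⁷ × 2.707 × 10⁻¹⁸) = 1.897 × 10⁻²² kg·m/s.
λ = h/p = 6.626 × 10⁻³⁴ / 1.897 × 10⁻²² = 3.49 × 10⁻¹² m = 3490 fm.

λ = 3490 fm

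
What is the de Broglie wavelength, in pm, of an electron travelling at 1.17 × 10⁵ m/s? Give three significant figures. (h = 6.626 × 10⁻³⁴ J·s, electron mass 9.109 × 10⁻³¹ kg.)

λ = 6220 pm

p = mv = 9.109 × 10⁻³¹ × 1.17 × 10⁵ = 1.066 × 10⁻²⁵ kg·m/s.
λ = h/p = 6.626 × 10⁻³⁴ / 1.066 × 10⁻²⁵ = 6.22 × 10⁻⁹ m = 6220 pm.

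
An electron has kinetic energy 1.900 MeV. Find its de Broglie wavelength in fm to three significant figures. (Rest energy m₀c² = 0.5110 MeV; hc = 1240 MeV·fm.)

Total energy E = KE + m₀c² = 1.900 + 0.5110 = 2.4110 MeV.
(pc)² = E² − (m₀c²)² = (2.4110)² − (0.5110)² = 5.552 MeV², so pc = 2.356 MeV.
λ = hc/(pc) = 1240 MeV·fm / 2.356 MeV = 526 fm.

λ = 526 fm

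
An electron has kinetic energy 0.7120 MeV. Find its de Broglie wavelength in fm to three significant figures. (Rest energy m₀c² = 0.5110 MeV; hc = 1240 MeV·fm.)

Total energy E = KE + m₀c² = 0.7120 + 0.5110 = 1.2230 MeV.
(pc)² = E² − (m₀c²)² = (1.2230)² − (0.5110)² = 1.235 MeV², so pc = 1.111 MeV.
λ = hc/(pc) = 1240 MeV·fm / 1.111 MeV = 1120 fm.

λ = 1120 fm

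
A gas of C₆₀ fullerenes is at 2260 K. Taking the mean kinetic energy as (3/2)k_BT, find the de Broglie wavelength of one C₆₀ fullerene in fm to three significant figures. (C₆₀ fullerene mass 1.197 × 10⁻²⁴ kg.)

λ = 1980 fm

KE = (3/2)k_BT = 1.5 × 1.381 × 10⁻²³ × 2260 = 4.682 × 10⁻²⁰ J.
p = √(2mKE) = √(2 × 1.197 × 10⁻²⁴ × 4.682 × 10⁻²⁰) = 3.348 × 10⁻²² kg·m/s.
λ = h/p = 1.98 × 10⁻¹² m = 1980 fm.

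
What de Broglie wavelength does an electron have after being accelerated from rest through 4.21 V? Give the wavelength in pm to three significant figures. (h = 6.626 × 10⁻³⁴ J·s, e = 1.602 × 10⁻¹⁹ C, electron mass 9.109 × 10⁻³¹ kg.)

KE = eV = 1.602 × 10⁻¹⁹ × 4.210 = 6.744 × 10⁻¹⁹ J.
p = √(2mKE) = √(2 × 9.109 × 10⁻³¹ × 6.744 × 10⁻¹⁹) = 1.108 × 10⁻²⁴ kg·m/s.
λ = h/p = 6.626 × 10⁻³⁴ / 1.108 × 10⁻²⁴ = 5.98 × 10⁻¹⁰ m = 598 pm.

λ = 598 pm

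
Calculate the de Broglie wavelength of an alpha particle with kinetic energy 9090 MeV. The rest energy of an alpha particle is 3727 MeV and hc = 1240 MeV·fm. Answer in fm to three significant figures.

λ = 0.101 fm

Total energy E = KE + m₀c² = 9090 + 3727 = 12817 MeV.
(pc)² = E² − (m₀c²)² = (12817)² − (3727)² = 1.504 × 10⁸ MeV², so pc = 1.226 × 10⁴ MeV.
λ = hc/(pc) = 1240 MeV·fm / 1.226 × 10⁴ MeV = 0.101 fm.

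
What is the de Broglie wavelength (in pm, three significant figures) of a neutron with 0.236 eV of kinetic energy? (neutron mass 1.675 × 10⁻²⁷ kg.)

KE = 0.236 eV = 3.781 × 10⁻²⁰ J.
p = √(2mKE) = √(2 × 1.675 × 10⁻²⁷ × 3.781 × 10⁻²⁰) = 1.125 × 10⁻²³ kg·m/s.
λ = h/p = 6.626 × 10⁻³⁴ / 1.125 × 10⁻²³ = 5.89 × 10⁻¹¹ m = 58.9 pm.

λ = 58.9 pm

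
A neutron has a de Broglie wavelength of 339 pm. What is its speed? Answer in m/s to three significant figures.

p = h/λ = 6.626 × 10⁻³⁴ / 3.390 × 10⁻¹⁰ = 1.955 × 10⁻²⁴ kg·m/s.
v = p/m = 1.955 × 10⁻²⁴ / 1.675 × 10⁻²⁷ = 1.17 × 10³ m/s = 1170 m/s.

v = 1170 m/s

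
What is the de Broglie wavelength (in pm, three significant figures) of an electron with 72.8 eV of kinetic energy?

λ = 144 pm

KE = 72.8 eV = 1.166 × 10⁻¹⁷ J.
p = √(2mKE) = √(2 × 9.109 × 10⁻³¹ × 1.166 × 10⁻¹⁷) = 4.609 × 10⁻²⁴ kg·m/s.
λ = h/p = 6.626 × 10⁻³⁴ / 4.609 × 10⁻²⁴ = 1.44 × 10⁻¹⁰ m = 144 pm.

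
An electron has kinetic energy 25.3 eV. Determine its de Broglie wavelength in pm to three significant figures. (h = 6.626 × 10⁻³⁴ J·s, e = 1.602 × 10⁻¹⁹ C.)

KE = 25.3 eV = 4.053 × 10⁻¹⁸ J.
p = √(2mKE) = √(2 × 9.109 × 10⁻³¹ × 4.053 × 10⁻¹⁸) = 2.717 × 10⁻²⁴ kg·m/s.
λ = h/p = 6.626 × 10⁻³⁴ / 2.717 × 10⁻²⁴ = 2.44 × 10⁻¹⁰ m = 244 pm.

λ = 244 pm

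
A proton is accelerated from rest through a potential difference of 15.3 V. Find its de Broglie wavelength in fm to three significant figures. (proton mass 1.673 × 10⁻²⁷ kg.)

KE = eV = 1.602 × 10⁻¹⁹ × 15.30 = 2.451 × 10⁻¹⁸ J.
p = √(2mKE) = √(2 × 1.673 × 10⁻²⁷ × 2.451 × 10⁻¹⁸) = 9.056 × 10⁻²³ kg·m/s.
λ = h/p = 6.626 × 10⁻³⁴ / 9.056 × 10⁻²³ = 7.32 × 10⁻¹² m = 7320 fm.

λ = 7320 fm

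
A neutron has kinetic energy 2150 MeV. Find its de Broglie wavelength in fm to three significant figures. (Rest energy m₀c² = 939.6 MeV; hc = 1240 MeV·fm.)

Total energy E = KE + m₀c² = 2150 + 939.6 = 3089.6 MeV.
(pc)² = E² − (m₀c²)² = (3089.6)² − (939.6)² = 8.663 × 10⁶ MeV², so pc = 2943 MeV.
λ = hc/(pc) = 1240 MeV·fm / 2943 MeV = 0.421 fm.

λ = 0.421 fm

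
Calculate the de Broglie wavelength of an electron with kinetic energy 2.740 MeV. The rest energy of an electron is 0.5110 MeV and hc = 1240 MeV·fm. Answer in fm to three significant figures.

Total energy E = KE + m₀c² = 2.740 + 0.5110 = 3.2510 MeV.
(pc)² = E² − (m₀c²)² = (3.2510)² − (0.5110)² = 10.31 MeV², so pc = 3.211 MeV.
λ = hc/(pc) = 1240 MeV·fm / 3.211 MeV = 386 fm.

λ = 386 fm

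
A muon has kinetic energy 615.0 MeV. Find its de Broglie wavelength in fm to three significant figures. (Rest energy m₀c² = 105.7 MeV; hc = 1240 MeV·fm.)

Total energy E = KE + m₀c² = 615.0 + 105.7 = 720.7 MeV.
(pc)² = E² − (m₀c²)² = (720.7)² − (105.7)² = 5.082 × 10⁵ MeV², so pc = 712.9 MeV.
λ = hc/(pc) = 1240 MeV·fm / 712.9 MeV = 1.74 fm.

λ = 1.74 fm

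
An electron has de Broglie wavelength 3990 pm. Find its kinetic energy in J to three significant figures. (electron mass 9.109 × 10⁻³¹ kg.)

KE = 1.51 × 10⁻²⁰ J

p = h/λ = 6.626 × 10⁻³⁴ / 3.990 × 10⁻⁹ = 1.661 × 10⁻²⁵ kg·m/s.
KE = p²/(2m) = (1.661 × 10⁻²⁵)² / (2 × 9.109 × 10⁻³¹) = 1.514 × 10⁻²⁰ J = 1.51 × 10⁻²⁰ J.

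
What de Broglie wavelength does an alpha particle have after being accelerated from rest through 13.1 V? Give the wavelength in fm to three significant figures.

λ = 2810 fm

KE = 2eV = 2 × 1.602 × 10⁻¹⁹ × 13.10 = 4.197 × 10⁻¹⁸ J.
p = √(2mKE) = √(2 × 6.645 × 10⁻²⁷ × 4.197 × 10⁻¹⁸) = 2.362 × 10⁻²² kg·m/s.
λ = h/p = 6.626 × 10⁻³⁴ / 2.362 × 10⁻²² = 2.81 × 10⁻¹² m = 2810 fm.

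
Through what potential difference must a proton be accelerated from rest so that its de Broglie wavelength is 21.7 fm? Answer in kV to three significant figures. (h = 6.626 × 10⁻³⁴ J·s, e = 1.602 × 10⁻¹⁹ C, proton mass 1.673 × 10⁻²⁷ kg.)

p = h/λ = 6.626 × 10⁻³⁴ / 2.170 × 10⁻¹⁴ = 3.053 × 10⁻²⁰ kg·m/s.
KE = p²/(2m) = 2.786 × 10⁻¹³ J.
V = KE/e = 2.786 × 10⁻¹³ / (1.602 × 10⁻¹⁹) = 1740 kV.

V = 1740 kV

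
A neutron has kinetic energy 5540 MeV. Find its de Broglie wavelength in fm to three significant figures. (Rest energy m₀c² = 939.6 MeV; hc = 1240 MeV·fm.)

λ = 0.193 fm

Total energy E = KE + m₀c² = 5540 + 939.6 = 6479.6 MeV.
(pc)² = E² − (m₀c²)² = (6479.6)² − (939.6)² = 4.110 × 10⁷ MeV², so pc = 6411 MeV.
λ = hc/(pc) = 1240 MeV·fm / 6411 MeV = 0.193 fm.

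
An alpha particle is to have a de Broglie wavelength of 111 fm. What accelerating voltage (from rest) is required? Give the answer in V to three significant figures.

p = h/λ = 6.626 × 10⁻³⁴ / 1.110 × 10⁻¹³ = 5.969 × 10⁻²¹ kg·m/s.
KE = p²/(2m) = 2.681 × 10⁻¹⁵ J.
V = KE/2e = 2.681 × 10⁻¹⁵ / (2 × 1.602 × 10⁻¹⁹) = 8370 V.

V = 8370 V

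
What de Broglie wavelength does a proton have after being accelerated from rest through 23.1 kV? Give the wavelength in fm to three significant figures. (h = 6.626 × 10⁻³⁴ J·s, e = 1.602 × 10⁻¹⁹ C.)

λ = 188 fm

KE = eV = 1.602 × 10⁻¹⁹ × 2.310 × 10⁴ = 3.701 × 10⁻¹⁵ J.
p = √(2mKE) = √(2 × 1.673 × 10⁻²⁷ × 3.701 × 10⁻¹⁵) = 3.519 × 10⁻²¹ kg·m/s.
λ = h/p = 6.626 × 10⁻³⁴ / 3.519 × 10⁻²¹ = 1.88 × 10⁻¹³ m = 188 fm.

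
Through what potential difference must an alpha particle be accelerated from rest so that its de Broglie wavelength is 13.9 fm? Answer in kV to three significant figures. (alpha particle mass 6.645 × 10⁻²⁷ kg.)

V = 534 kV

p = h/λ = 6.626 × 10⁻³⁴ / 1.390 × 10⁻¹⁴ = 4.767 × 10⁻²⁰ kg·m/s.
KE = p²/(2m) = 1.710 × 10⁻¹³ J.
V = KE/2e = 1.710 × 10⁻¹³ / (2 × 1.602 × 10⁻¹⁹) = 534 kV.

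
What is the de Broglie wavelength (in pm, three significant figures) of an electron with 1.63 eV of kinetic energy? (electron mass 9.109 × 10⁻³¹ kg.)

KE = 1.63 eV = 2.611 × 10⁻¹⁹ J.
p = √(2mKE) = √(2 × 9.109 × 10⁻³¹ × 2.611 × 10⁻¹⁹) = 6.897 × 10⁻²⁵ kg·m/s.
λ = h/p = 6.626 × 10⁻³⁴ / 6.897 × 10⁻²⁵ = 9.61 × 10⁻¹⁰ m = 961 pm.

λ = 961 pm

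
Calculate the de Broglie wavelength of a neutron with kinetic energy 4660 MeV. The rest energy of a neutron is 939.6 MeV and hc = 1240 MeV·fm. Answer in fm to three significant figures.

λ = 0.225 fm

Total energy E = KE + m₀c² = 4660 + 939.6 = 5599.6 MeV.
(pc)² = E² − (m₀c²)² = (5599.6)² − (939.6)² = 3.047 × 10⁷ MeV², so pc = 5520 MeV.
λ = hc/(pc) = 1240 MeV·fm / 5520 MeV = 0.225 fm.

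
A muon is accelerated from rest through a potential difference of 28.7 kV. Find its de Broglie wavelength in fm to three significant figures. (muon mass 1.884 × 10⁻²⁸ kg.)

λ = 503 fm

KE = eV = 1.602 × 10⁻¹⁹ × 2.870 × 10⁴ = 4.598 × 10⁻¹⁵ J.
p = √(2mKE) = √(2 × 1.884 × 10⁻²⁸ × 4.598 × 10⁻¹⁵) = 1.316 × 10⁻²¹ kg·m/s.
λ = h/p = 6.626 × 10⁻³⁴ / 1.316 × 10⁻²¹ = 5.03 × 10⁻¹³ m = 503 fm.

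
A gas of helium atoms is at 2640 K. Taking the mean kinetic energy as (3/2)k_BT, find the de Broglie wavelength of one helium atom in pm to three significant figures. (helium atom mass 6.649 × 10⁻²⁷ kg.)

KE = (3/2)k_BT = 1.5 × 1.381 × 10⁻²³ × 2640 = 5.469 × 10⁻²⁰ J.
p = √(2mKE) = √(2 × 6.649 × 10⁻²⁷ × 5.469 × 10⁻²⁰) = 2.697 × 10⁻²³ kg·m/s.
λ = h/p = 2.46 × 10⁻¹¹ m = 24.6 pm.

λ = 24.6 pm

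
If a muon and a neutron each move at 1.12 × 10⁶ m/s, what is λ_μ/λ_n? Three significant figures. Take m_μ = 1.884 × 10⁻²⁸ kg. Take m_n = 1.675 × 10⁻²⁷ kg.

λ_μ/λ_n = 8.89

At fixed v, p = mv so λ = h/(mv) ∝ 1/m.
λ_μ/λ_n = m_n/m_μ = 1.675 × 10⁻²⁷/1.884 × 10⁻²⁸ = 8.89.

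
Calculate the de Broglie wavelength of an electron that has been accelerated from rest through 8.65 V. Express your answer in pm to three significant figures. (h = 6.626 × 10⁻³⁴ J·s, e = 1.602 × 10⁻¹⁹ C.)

KE = eV = 1.602 × 10⁻¹⁹ × 8.650 = 1.386 × 10⁻¹⁸ J.
p = √(2mKE) = √(2 × 9.109 × 10⁻³¹ × 1.386 × 10⁻¹⁸) = 1.589 × 10⁻²⁴ kg·m/s.
λ = h/p = 6.626 × 10⁻³⁴ / 1.589 × 10⁻²⁴ = 4.17 × 10⁻¹⁰ m = 417 pm.

λ = 417 pm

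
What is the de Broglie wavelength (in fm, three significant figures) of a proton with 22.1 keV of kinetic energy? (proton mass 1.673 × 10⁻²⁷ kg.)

λ = 193 fm

KE = 22.1 keV = 3.540 × 10⁻¹⁵ J.
p = √(2mKE) = √(2 × 1.673 × 10⁻²⁷ × 3.540 × 10⁻¹⁵) = 3.442 × 10⁻²¹ kg·m/s.
λ = h/p = 6.626 × 10⁻³⁴ / 3.442 × 10⁻²¹ = 1.93 × 10⁻¹³ m = 193 fm.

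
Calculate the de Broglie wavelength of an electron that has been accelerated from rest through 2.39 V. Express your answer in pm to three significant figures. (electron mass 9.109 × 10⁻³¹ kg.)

KE = eV = 1.602 × 10⁻¹⁹ × 2.390 = 3.829 × 10⁻¹⁹ J.
p = √(2mKE) = √(2 × 9.109 × 10⁻³¹ × 3.829 × 10⁻¹⁹) = 8.352 × 10⁻²⁵ kg·m/s.
λ = h/p = 6.626 × 10⁻³⁴ / 8.352 × 10⁻²⁵ = 7.93 × 10⁻¹⁰ m = 793 pm.

λ = 793 pm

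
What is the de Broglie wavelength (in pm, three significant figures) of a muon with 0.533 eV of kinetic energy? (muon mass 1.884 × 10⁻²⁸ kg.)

KE = 0.533 eV = 8.539 × 10⁻²⁰ J.
p = √(2mKE) = √(2 × 1.884 × 10⁻²⁸ × 8.539 × 10⁻²⁰) = 5.672 × 10⁻²⁴ kg·m/s.
λ = h/p = 6.626 × 10⁻³⁴ / 5.672 × 10⁻²⁴ = 1.17 × 10⁻¹⁰ m = 117 pm.

λ = 117 pm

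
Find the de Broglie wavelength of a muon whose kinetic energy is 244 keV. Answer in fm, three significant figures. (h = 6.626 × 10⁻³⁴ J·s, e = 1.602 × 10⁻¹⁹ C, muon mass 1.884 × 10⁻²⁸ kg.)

λ = 173 fm

KE = 244 keV = 3.909 × 10⁻¹⁴ J.
p = √(2mKE) = √(2 × 1.884 × 10⁻²⁸ × 3.909 × 10⁻¹⁴) = 3.838 × 10⁻²¹ kg·m/s.
λ = h/p = 6.626 × 10⁻³⁴ / 3.838 × 10⁻²¹ = 1.73 × 10⁻¹³ m = 173 fm.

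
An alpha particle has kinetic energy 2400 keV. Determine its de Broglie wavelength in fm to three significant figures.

KE = 2400 keV = 3.845 × 10⁻¹³ J.
p = √(2mKE) = √(2 × 6.645 × 10⁻²⁷ × 3.845 × 10⁻¹³) = 7.148 × 10⁻²⁰ kg·m/s.
λ = h/p = 6.626 × 10⁻³⁴ / 7.148 × 10⁻²⁰ = 9.27 × 10⁻¹⁵ m = 9.27 fm.

λ = 9.27 fm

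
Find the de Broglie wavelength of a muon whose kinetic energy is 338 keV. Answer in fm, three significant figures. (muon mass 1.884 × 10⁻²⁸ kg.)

λ = 147 fm

KE = 338 keV = 5.415 × 10⁻¹⁴ J.
p = √(2mKE) = √(2 × 1.884 × 10⁻²⁸ × 5.415 × 10⁻¹⁴) = 4.517 × 10⁻²¹ kg·m/s.
λ = h/p = 6.626 × 10⁻³⁴ / 4.517 × 10⁻²¹ = 1.47 × 10⁻¹³ m = 147 fm.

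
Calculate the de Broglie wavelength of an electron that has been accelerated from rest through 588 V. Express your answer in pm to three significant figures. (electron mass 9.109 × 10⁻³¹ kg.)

KE = eV = 1.602 × 10⁻¹⁹ × 588.0 = 9.420 × 10⁻¹⁷ J.
p = √(2mKE) = √(2 × 9.109 × 10⁻³¹ × 9.420 × 10⁻¹⁷) = 1.310 × 10⁻²³ kg·m/s.
λ = h/p = 6.626 × 10⁻³⁴ / 1.310 × 10⁻²³ = 5.06 × 10⁻¹¹ m = 50.6 pm.

λ = 50.6 pm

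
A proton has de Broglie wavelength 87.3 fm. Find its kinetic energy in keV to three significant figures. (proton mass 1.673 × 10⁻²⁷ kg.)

p = h/λ = 6.626 × 10⁻³⁴ / 8.730 × 10⁻¹⁴ = 7.590 × 10⁻²¹ kg·m/s.
KE = p²/(2m) = (7.590 × 10⁻²¹)² / (2 × 1.673 × 10⁻²⁷) = 1.722 × 10⁻¹⁴ J = 107 keV.

KE = 107 keV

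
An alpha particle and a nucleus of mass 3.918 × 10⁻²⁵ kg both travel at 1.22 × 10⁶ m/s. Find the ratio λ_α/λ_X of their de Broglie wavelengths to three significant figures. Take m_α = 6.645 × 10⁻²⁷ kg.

λ_α/λ_X = 59.0

At fixed v, p = mv so λ = h/(mv) ∝ 1/m.
λ_α/λ_X = m_X/m_α = 3.918 × 10⁻²⁵/6.645 × 10⁻²⁷ = 59.0.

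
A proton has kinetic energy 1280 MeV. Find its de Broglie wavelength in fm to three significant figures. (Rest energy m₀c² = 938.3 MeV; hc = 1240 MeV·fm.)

λ = 0.617 fm

Total energy E = KE + m₀c² = 1280 + 938.3 = 2218.3 MeV.
(pc)² = E² − (m₀c²)² = (2218.3)² − (938.3)² = 4.040 × 10⁶ MeV², so pc = 2010 MeV.
λ = hc/(pc) = 1240 MeV·fm / 2010 MeV = 0.617 fm.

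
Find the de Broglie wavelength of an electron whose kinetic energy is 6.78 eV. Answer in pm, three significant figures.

KE = 6.78 eV = 1.086 × 10⁻¹⁸ J.
p = √(2mKE) = √(2 × 9.109 × 10⁻³¹ × 1.086 × 10⁻¹⁸) = 1.407 × 10⁻²⁴ kg·m/s.
λ = h/p = 6.626 × 10⁻³⁴ / 1.407 × 10⁻²⁴ = 4.71 × 10⁻¹⁰ m = 471 pm.

λ = 471 pm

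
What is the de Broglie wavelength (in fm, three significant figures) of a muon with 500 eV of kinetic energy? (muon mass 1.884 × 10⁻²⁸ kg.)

λ = 3810 fm

KE = 500 eV = 8.010 × 10⁻¹⁷ J.
p = √(2mKE) = √(2 × 1.884 × 10⁻²⁸ × 8.010 × 10⁻¹⁷) = 1.737 × 10⁻²² kg·m/s.
λ = h/p = 6.626 × 10⁻³⁴ / 1.737 × 10⁻²² = 3.81 × 10⁻¹² m = 3810 fm.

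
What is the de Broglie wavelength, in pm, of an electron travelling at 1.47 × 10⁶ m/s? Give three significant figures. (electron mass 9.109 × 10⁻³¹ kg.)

p = mv = 9.109 × 10⁻³¹ × 1.47 × 10⁶ = 1.339 × 10⁻²⁴ kg·m/s.
λ = h/p = 6.626 × 10⁻³⁴ / 1.339 × 10⁻²⁴ = 4.95 × 10⁻¹⁰ m = 495 pm.

λ = 495 pm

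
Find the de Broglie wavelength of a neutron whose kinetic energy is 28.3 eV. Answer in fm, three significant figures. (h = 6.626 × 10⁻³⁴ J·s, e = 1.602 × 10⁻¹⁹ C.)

KE = 28.3 eV = 4.534 × 10⁻¹⁸ J.
p = √(2mKE) = √(2 × 1.675 × 10⁻²⁷ × 4.534 × 10⁻¹⁸) = 1.232 × 10⁻²² kg·m/s.
λ = h/p = 6.626 × 10⁻³⁴ / 1.232 × 10⁻²² = 5.38 × 10⁻¹² m = 5380 fm.

λ = 5380 fm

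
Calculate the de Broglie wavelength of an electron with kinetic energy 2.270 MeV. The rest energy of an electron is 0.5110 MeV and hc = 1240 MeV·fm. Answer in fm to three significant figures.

λ = 454 fm

Total energy E = KE + m₀c² = 2.270 + 0.5110 = 2.7810 MeV.
(pc)² = E² − (m₀c²)² = (2.7810)² − (0.5110)² = 7.473 MeV², so pc = 2.734 MeV.
λ = hc/(pc) = 1240 MeV·fm / 2.734 MeV = 454 fm.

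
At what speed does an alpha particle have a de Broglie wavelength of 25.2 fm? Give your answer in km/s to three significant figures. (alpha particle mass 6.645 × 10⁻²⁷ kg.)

p = h/λ = 6.626 × 10⁻³⁴ / 2.520 × 10⁻¹⁴ = 2.629 × 10⁻²⁰ kg·m/s.
v = p/m = 2.629 × 10⁻²⁰ / 6.645 × 10⁻²⁷ = 3.96 × 10⁶ m/s = 3960 km/s.

v = 3960 km/s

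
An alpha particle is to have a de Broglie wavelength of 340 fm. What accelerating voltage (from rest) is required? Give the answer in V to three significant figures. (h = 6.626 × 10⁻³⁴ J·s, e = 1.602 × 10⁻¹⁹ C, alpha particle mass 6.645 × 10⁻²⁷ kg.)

V = 892 V

p = h/λ = 6.626 × 10⁻³⁴ / 3.400 × 10⁻¹³ = 1.949 × 10⁻²¹ kg·m/s.
KE = p²/(2m) = 2.858 × 10⁻¹⁶ J.
V = KE/2e = 2.858 × 10⁻¹⁶ / (2 × 1.602 × 10⁻¹⁹) = 892 V.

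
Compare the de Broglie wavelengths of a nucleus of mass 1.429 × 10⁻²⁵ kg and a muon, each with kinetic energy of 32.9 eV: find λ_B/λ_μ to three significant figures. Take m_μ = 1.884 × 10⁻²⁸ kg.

At fixed KE, p = √(2mKE) so λ = h/p ∝ 1/√m.
λ_B/λ_μ = √(m_μ/m_B) = √(1.884 × 10⁻²⁸/1.429 × 10⁻²⁵) = √(1.318 × 10⁻³) = 0.0363.

λ_B/λ_μ = 0.0363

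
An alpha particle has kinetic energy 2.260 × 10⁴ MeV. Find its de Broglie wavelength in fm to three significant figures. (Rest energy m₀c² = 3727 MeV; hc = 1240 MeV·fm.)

Total energy E = KE + m₀c² = 2.260 × 10⁴ + 3727 = 26327 MeV.
(pc)² = E² − (m₀c²)² = (26327)² − (3727)² = 6.792 × 10⁸ MeV², so pc = 2.606 × 10⁴ MeV.
λ = hc/(pc) = 1240 MeV·fm / 2.606 × 10⁴ MeV = 0.0476 fm.

λ = 0.0476 fm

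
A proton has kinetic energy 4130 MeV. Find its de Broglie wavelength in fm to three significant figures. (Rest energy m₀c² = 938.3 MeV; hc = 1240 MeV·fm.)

λ = 0.249 fm

Total energy E = KE + m₀c² = 4130 + 938.3 = 5068.3 MeV.
(pc)² = E² − (m₀c²)² = (5068.3)² − (938.3)² = 2.481 × 10⁷ MeV², so pc = 4981 MeV.
λ = hc/(pc) = 1240 MeV·fm / 4981 MeV = 0.249 fm.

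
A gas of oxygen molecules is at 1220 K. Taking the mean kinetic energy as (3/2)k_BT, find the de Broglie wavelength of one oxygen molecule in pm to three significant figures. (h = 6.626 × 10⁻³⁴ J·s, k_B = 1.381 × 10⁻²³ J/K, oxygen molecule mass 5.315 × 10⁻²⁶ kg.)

KE = (3/2)k_BT = 1.5 × 1.381 × 10⁻²³ × 1220 = 2.527 × 10⁻²⁰ J.
p = √(2mKE) = √(2 × 5.315 × 10⁻²⁶ × 2.527 × 10⁻²⁰) = 5.183 × 10⁻²³ kg·m/s.
λ = h/p = 1.28 × 10⁻¹¹ m = 12.8 pm.

λ = 12.8 pm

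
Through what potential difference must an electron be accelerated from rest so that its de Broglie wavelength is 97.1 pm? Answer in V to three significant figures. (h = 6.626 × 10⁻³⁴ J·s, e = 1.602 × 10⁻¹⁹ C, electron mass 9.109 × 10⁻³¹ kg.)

V = 160 V

p = h/λ = 6.626 × 10⁻³⁴ / 9.710 × 10⁻¹¹ = 6.824 × 10⁻²⁴ kg·m/s.
KE = p²/(2m) = 2.556 × 10⁻¹⁷ J.
V = KE/e = 2.556 × 10⁻¹⁷ / (1.602 × 10⁻¹⁹) = 160 V.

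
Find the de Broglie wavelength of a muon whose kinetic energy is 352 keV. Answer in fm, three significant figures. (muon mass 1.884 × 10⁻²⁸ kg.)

λ = 144 fm

KE = 352 keV = 5.639 × 10⁻¹⁴ J.
p = √(2mKE) = √(2 × 1.884 × 10⁻²⁸ × 5.639 × 10⁻¹⁴) = 4.610 × 10⁻²¹ kg·m/s.
λ = h/p = 6.626 × 10⁻³⁴ / 4.610 × 10⁻²¹ = 1.44 × 10⁻¹³ m = 144 fm.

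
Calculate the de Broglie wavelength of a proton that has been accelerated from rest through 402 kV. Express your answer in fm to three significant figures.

KE = eV = 1.602 × 10⁻¹⁹ × 4.020 × 10⁵ = 6.440 × 10⁻¹⁴ J.
p = √(2mKE) = √(2 × 1.673 × 10⁻²⁷ × 6.440 × 10⁻¹⁴) = 1.468 × 10⁻²⁰ kg·m/s.
λ = h/p = 6.626 × 10⁻³⁴ / 1.468 × 10⁻²⁰ = 4.51 × 10⁻¹⁴ m = 45.1 fm.

λ = 45.1 fm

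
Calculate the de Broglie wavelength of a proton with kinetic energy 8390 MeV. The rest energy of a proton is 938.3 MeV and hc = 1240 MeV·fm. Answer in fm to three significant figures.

λ = 0.134 fm

Total energy E = KE + m₀c² = 8390 + 938.3 = 9328.3 MeV.
(pc)² = E² − (m₀c²)² = (9328.3)² − (938.3)² = 8.614 × 10⁷ MeV², so pc = 9281 MeV.
λ = hc/(pc) = 1240 MeV·fm / 9281 MeV = 0.134 fm.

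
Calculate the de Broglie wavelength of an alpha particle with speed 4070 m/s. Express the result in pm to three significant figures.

p = mv = 6.645 × 10⁻²⁷ × 4070 = 2.705 × 10⁻²³ kg·m/s.
λ = h/p = 6.626 × 10⁻³⁴ / 2.705 × 10⁻²³ = 2.45 × 10⁻¹¹ m = 24.5 pm.

λ = 24.5 pm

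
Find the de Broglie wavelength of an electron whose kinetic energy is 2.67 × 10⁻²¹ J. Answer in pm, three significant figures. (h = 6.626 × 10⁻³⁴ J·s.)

p = √(2mKE) = √(2 × 9.109 × 10⁻³¹ × 2.670 × 10⁻²¹) = 6.974 × 10⁻²⁶ kg·m/s.
λ = h/p = 6.626 × 10⁻³⁴ / 6.974 × 10⁻²⁶ = 9.50 × 10⁻⁹ m = 9500 pm.

λ = 9500 pm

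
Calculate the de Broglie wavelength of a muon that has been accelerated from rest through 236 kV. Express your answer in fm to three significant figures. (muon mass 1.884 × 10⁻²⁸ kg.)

λ = 176 fm

KE = eV = 1.602 × 10⁻¹⁹ × 2.360 × 10⁵ = 3.781 × 10⁻¹⁴ J.
p = √(2mKE) = √(2 × 1.884 × 10⁻²⁸ × 3.781 × 10⁻¹⁴) = 3.774 × 10⁻²¹ kg·m/s.
λ = h/p = 6.626 × 10⁻³⁴ / 3.774 × 10⁻²¹ = 1.76 × 10⁻¹³ m = 176 fm.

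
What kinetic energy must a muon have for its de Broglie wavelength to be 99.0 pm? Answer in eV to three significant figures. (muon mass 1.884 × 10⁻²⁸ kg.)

p = h/λ = 6.626 × 10⁻³⁴ / 9.900 × 10⁻¹¹ = 6.693 × 10⁻²⁴ kg·m/s.
KE = p²/(2m) = (6.693 × 10⁻²⁴)² / (2 × 1.884 × 10⁻²⁸) = 1.189 × 10⁻¹⁹ J = 0.742 eV.

KE = 0.742 eV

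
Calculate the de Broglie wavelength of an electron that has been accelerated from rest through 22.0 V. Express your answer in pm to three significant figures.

λ = 261 pm

KE = eV = 1.602 × 10⁻¹⁹ × 22.00 = 3.524 × 10⁻¹⁸ J.
p = √(2mKE) = √(2 × 9.109 × 10⁻³¹ × 3.524 × 10⁻¹⁸) = 2.534 × 10⁻²⁴ kg·m/s.
λ = h/p = 6.626 × 10⁻³⁴ / 2.534 × 10⁻²⁴ = 2.61 × 10⁻¹⁰ m = 261 pm.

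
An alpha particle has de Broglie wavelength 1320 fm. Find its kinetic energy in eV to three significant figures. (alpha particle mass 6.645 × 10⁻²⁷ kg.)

KE = 118 eV

p = h/λ = 6.626 × 10⁻³⁴ / 1.320 × 10⁻¹² = 5.020 × 10⁻²² kg·m/s.
KE = p²/(2m) = (5.020 × 10⁻²²)² / (2 × 6.645 × 10⁻²⁷) = 1.896 × 10⁻¹⁷ J = 118 eV.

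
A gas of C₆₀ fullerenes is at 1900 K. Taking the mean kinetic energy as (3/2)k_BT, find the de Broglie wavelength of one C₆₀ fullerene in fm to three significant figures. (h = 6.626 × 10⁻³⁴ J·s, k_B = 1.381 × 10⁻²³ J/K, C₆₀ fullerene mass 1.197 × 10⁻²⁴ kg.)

KE = (3/2)k_BT = 1.5 × 1.381 × 10⁻²³ × 1900 = 3.936 × 10⁻²⁰ J.
p = √(2mKE) = √(2 × 1.197 × 10⁻²⁴ × 3.936 × 10⁻²⁰) = 3.070 × 10⁻²² kg·m/s.
λ = h/p = 2.16 × 10⁻¹² m = 2160 fm.

λ = 2160 fm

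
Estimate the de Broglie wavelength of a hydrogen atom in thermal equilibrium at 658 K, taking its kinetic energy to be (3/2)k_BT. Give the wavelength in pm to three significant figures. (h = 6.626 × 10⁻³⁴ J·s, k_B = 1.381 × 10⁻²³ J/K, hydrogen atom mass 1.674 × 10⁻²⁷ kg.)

KE = (3/2)k_BT = 1.5 × 1.381 × 10⁻²³ × 658 = 1.363 × 10⁻²⁰ J.
p = √(2mKE) = √(2 × 1.674 × 10⁻²⁷ × 1.363 × 10⁻²⁰) = 6.755 × 10⁻²⁴ kg·m/s.
λ = h/p = 9.81 × 10⁻¹¹ m = 98.1 pm.

λ = 98.1 pm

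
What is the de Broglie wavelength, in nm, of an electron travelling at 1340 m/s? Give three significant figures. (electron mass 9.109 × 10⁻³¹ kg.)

λ = 543 nm

p = mv = 9.109 × 10⁻³¹ × 1340 = 1.221 × 10⁻²⁷ kg·m/s.
λ = h/p = 6.626 × 10⁻³⁴ / 1.221 × 10⁻²⁷ = 5.43 × 10⁻⁷ m = 543 nm.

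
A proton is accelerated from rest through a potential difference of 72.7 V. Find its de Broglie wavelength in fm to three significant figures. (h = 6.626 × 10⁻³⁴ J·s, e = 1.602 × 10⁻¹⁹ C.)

λ = 3360 fm

KE = eV = 1.602 × 10⁻¹⁹ × 72.70 = 1.165 × 10⁻¹⁷ J.
p = √(2mKE) = √(2 × 1.673 × 10⁻²⁷ × 1.165 × 10⁻¹⁷) = 1.974 × 10⁻²² kg·m/s.
λ = h/p = 6.626 × 10⁻³⁴ / 1.974 × 10⁻²² = 3.36 × 10⁻¹² m = 3360 fm.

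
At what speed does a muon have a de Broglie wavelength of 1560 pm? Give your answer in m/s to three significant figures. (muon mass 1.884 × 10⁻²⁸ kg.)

v = 2250 m/s

p = h/λ = 6.626 × 10⁻³⁴ / 1.560 × 10⁻⁹ = 4.247 × 10⁻²⁵ kg·m/s.
v = p/m = 4.247 × 10⁻²⁵ / 1.884 × 10⁻²⁸ = 2.25 × 10³ m/s = 2250 m/s.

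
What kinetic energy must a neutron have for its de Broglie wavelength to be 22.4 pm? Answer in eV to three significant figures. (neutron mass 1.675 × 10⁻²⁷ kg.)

KE = 1.63 eV

p = h/λ = 6.626 × 10⁻³⁴ / 2.240 × 10⁻¹¹ = 2.958 × 10⁻²³ kg·m/s.
KE = p²/(2m) = (2.958 × 10⁻²³)² / (2 × 1.675 × 10⁻²⁷) = 2.612 × 10⁻¹⁹ J = 1.63 eV.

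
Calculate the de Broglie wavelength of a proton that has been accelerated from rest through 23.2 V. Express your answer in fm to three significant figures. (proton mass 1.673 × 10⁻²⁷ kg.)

λ = 5940 fm

KE = eV = 1.602 × 10⁻¹⁹ × 23.20 = 3.717 × 10⁻¹⁸ J.
p = √(2mKE) = √(2 × 1.673 × 10⁻²⁷ × 3.717 × 10⁻¹⁸) = 1.115 × 10⁻²² kg·m/s.
λ = h/p = 6.626 × 10⁻³⁴ / 1.115 × 10⁻²² = 5.94 × 10⁻¹² m = 5940 fm.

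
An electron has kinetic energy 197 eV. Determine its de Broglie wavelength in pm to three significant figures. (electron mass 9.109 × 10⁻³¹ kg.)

λ = 87.4 pm

KE = 197 eV = 3.156 × 10⁻¹⁷ J.
p = √(2mKE) = √(2 × 9.109 × 10⁻³¹ × 3.156 × 10⁻¹⁷) = 7.583 × 10⁻²⁴ kg·m/s.
λ = h/p = 6.626 × 10⁻³⁴ / 7.583 × 10⁻²⁴ = 8.74 × 10⁻¹¹ m = 87.4 pm.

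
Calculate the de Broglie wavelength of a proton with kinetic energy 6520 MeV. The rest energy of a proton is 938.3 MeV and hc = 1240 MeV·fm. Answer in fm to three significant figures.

λ = 0.168 fm

Total energy E = KE + m₀c² = 6520 + 938.3 = 7458.3 MeV.
(pc)² = E² − (m₀c²)² = (7458.3)² − (938.3)² = 5.475 × 10⁷ MeV², so pc = 7399 MeV.
λ = hc/(pc) = 1240 MeV·fm / 7399 MeV = 0.168 fm.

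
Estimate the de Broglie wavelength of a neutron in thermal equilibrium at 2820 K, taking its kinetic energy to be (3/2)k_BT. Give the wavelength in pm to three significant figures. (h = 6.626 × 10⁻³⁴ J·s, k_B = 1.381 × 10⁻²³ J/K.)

λ = 47.4 pm

KE = (3/2)k_BT = 1.5 × 1.381 × 10⁻²³ × 2820 = 5.842 × 10⁻²⁰ J.
p = √(2mKE) = √(2 × 1.675 × 10⁻²⁷ × 5.842 × 10⁻²⁰) = 1.399 × 10⁻²³ kg·m/s.
λ = h/p = 4.74 × 10⁻¹¹ m = 47.4 pm.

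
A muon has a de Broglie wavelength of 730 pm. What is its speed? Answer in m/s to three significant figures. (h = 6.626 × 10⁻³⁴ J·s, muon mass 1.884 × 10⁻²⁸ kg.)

v = 4820 m/s

p = h/λ = 6.626 × 10⁻³⁴ / 7.300 × 10⁻¹⁰ = 9.077 × 10⁻²⁵ kg·m/s.
v = p/m = 9.077 × 10⁻²⁵ / 1.884 × 10⁻²⁸ = 4.82 × 10³ m/s = 4820 m/s.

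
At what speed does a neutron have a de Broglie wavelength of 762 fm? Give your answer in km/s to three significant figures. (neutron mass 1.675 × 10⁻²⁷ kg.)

p = h/λ = 6.626 × 10⁻³⁴ / 7.620 × 10⁻¹³ = 8.696 × 10⁻²² kg·m/s.
v = p/m = 8.696 × 10⁻²² / 1.675 × 10⁻²⁷ = 5.19 × 10⁵ m/s = 519 km/s.

v = 519 km/s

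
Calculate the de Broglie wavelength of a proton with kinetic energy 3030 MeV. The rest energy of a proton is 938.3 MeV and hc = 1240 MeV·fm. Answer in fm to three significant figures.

Total energy E = KE + m₀c² = 3030 + 938.3 = 3968.3 MeV.
(pc)² = E² − (m₀c²)² = (3968.3)² − (938.3)² = 1.487 × 10⁷ MeV², so pc = 3856 MeV.
λ = hc/(pc) = 1240 MeV·fm / 3856 MeV = 0.322 fm.

λ = 0.322 fm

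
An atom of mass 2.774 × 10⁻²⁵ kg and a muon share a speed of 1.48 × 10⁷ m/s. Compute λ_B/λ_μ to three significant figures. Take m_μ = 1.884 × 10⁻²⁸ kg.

At fixed v, p = mv so λ = h/(mv) ∝ 1/m.
λ_B/λ_μ = m_μ/m_B = 1.884 × 10⁻²⁸/2.774 × 10⁻²⁵ = 6.79 × 10⁻⁴.

λ_B/λ_μ = 6.79 × 10⁻⁴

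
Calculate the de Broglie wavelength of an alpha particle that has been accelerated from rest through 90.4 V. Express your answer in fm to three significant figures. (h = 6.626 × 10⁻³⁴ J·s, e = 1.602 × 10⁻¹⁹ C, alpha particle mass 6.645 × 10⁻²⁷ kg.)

KE = 2eV = 2 × 1.602 × 10⁻¹⁹ × 90.40 = 2.896 × 10⁻¹⁷ J.
p = √(2mKE) = √(2 × 6.645 × 10⁻²⁷ × 2.896 × 10⁻¹⁷) = 6.204 × 10⁻²² kg·m/s.
λ = h/p = 6.626 × 10⁻³⁴ / 6.204 × 10⁻²² = 1.07 × 10⁻¹² m = 1070 fm.

λ = 1070 fm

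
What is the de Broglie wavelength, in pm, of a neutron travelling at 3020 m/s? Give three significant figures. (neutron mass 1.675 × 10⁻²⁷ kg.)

λ = 131 pm

p = mv = 1.675 × 10⁻²⁷ × 3020 = 5.059 × 10⁻²⁴ kg·m/s.
λ = h/p = 6.626 × 10⁻³⁴ / 5.059 × 10⁻²⁴ = 1.31 × 10⁻¹⁰ m = 131 pm.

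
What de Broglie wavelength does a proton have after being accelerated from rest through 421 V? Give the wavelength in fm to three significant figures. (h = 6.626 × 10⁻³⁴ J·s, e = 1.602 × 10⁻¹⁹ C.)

KE = eV = 1.602 × 10⁻¹⁹ × 421.0 = 6.744 × 10⁻¹⁷ J.
p = √(2mKE) = √(2 × 1.673 × 10⁻²⁷ × 6.744 × 10⁻¹⁷) = 4.750 × 10⁻²² kg·m/s.
λ = h/p = 6.626 × 10⁻³⁴ / 4.750 × 10⁻²² = 1.39 × 10⁻¹² m = 1390 fm.

λ = 1390 fm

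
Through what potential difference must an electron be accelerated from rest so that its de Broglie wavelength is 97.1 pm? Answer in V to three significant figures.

p = h/λ = 6.626 × 10⁻³⁴ / 9.710 × 10⁻¹¹ = 6.824 × 10⁻²⁴ kg·m/s.
KE = p²/(2m) = 2.556 × 10⁻¹⁷ J.
V = KE/e = 2.556 × 10⁻¹⁷ / (1.602 × 10⁻¹⁹) = 160 V.

V = 160 V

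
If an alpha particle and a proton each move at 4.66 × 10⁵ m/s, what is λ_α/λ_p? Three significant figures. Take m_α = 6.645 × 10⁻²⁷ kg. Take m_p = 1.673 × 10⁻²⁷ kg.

λ_α/λ_p = 0.252

At fixed v, p = mv so λ = h/(mv) ∝ 1/m.
λ_α/λ_p = m_p/m_α = 1.673 × 10⁻²⁷/6.645 × 10⁻²⁷ = 0.252.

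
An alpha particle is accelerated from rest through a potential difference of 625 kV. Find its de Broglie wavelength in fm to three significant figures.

KE = 2eV = 2 × 1.602 × 10⁻¹⁹ × 6.250 × 10⁵ = 2.003 × 10⁻¹³ J.
p = √(2mKE) = √(2 × 6.645 × 10⁻²⁷ × 2.003 × 10⁻¹³) = 5.159 × 10⁻²⁰ kg·m/s.
λ = h/p = 6.626 × 10⁻³⁴ / 5.159 × 10⁻²⁰ = 1.28 × 10⁻¹⁴ m = 12.8 fm.

λ = 12.8 fm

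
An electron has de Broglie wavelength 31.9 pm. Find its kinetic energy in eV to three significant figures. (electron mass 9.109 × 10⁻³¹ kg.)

p = h/λ = 6.626 × 10⁻³⁴ / 3.190 × 10⁻¹¹ = 2.077 × 10⁻²³ kg·m/s.
KE = p²/(2m) = (2.077 × 10⁻²³)² / (2 × 9.109 × 10⁻³¹) = 2.368 × 10⁻¹⁶ J = 1480 eV.

KE = 1480 eV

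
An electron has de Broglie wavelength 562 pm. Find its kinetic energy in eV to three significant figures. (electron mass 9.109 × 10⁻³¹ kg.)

KE = 4.76 eV

p = h/λ = 6.626 × 10⁻³⁴ / 5.620 × 10⁻¹⁰ = 1.179 × 10⁻²⁴ kg·m/s.
KE = p²/(2m) = (1.179 × 10⁻²⁴)² / (2 × 9.109 × 10⁻³¹) = 7.630 × 10⁻¹⁹ J = 4.76 eV.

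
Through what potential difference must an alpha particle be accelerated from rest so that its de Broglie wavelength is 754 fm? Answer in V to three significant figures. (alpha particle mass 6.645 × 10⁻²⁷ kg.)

p = h/λ = 6.626 × 10⁻³⁴ / 7.540 × 10⁻¹³ = 8.788 × 10⁻²² kg·m/s.
KE = p²/(2m) = 5.811 × 10⁻¹⁷ J.
V = KE/2e = 5.811 × 10⁻¹⁷ / (2 × 1.602 × 10⁻¹⁹) = 181 V.

V = 181 V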